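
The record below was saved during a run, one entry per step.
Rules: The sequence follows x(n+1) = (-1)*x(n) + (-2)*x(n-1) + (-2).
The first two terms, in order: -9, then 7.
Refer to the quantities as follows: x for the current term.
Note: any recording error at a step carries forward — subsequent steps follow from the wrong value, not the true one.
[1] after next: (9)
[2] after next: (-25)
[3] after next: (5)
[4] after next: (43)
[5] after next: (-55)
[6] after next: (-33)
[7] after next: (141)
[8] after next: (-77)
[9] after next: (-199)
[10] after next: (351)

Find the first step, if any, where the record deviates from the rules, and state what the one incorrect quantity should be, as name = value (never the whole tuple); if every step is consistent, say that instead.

step 9, x = -207

Recomputing the run from the initial state:
step 1: x = 9
step 2: x = -25
step 3: x = 5
step 4: x = 43
step 5: x = -55
step 6: x = -33
step 7: x = 141
step 8: x = -77
step 9: x = -207
step 10: x = 359
The first disagreement with the record is at step 9, where the value should be x = -207.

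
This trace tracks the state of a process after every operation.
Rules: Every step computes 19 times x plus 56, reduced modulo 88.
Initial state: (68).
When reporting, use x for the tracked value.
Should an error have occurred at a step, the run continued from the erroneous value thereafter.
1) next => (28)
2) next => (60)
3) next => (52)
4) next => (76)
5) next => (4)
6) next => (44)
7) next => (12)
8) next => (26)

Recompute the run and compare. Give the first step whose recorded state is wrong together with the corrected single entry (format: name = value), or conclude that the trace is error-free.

step 8, x = 20

Recomputing the run from the initial state:
step 1: x = 28
step 2: x = 60
step 3: x = 52
step 4: x = 76
step 5: x = 4
step 6: x = 44
step 7: x = 12
step 8: x = 20
The first disagreement with the trace is at step 8, where the value should be x = 20.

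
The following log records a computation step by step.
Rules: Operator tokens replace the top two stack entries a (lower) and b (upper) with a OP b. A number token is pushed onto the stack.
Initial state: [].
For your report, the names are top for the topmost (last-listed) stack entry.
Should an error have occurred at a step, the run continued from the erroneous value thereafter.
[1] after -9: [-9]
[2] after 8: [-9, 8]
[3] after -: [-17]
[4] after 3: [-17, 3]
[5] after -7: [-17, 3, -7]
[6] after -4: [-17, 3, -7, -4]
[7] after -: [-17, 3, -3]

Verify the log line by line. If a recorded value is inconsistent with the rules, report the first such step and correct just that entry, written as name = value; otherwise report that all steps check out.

no error

Step 1: push -9: top = -9 — confirmed correct.
Step 2: push 8: top = 8 — same as recorded.
Step 3: -9 - 8 = -17 — checks out.
Step 4: push 3: top = 3 — same as recorded.
Step 5: push -7: top = -7 — consistent with the log.
Step 6: push -4: top = -4 — no discrepancy.
Step 7: -7 - -4 = -3 — same as recorded.
Every step is consistent.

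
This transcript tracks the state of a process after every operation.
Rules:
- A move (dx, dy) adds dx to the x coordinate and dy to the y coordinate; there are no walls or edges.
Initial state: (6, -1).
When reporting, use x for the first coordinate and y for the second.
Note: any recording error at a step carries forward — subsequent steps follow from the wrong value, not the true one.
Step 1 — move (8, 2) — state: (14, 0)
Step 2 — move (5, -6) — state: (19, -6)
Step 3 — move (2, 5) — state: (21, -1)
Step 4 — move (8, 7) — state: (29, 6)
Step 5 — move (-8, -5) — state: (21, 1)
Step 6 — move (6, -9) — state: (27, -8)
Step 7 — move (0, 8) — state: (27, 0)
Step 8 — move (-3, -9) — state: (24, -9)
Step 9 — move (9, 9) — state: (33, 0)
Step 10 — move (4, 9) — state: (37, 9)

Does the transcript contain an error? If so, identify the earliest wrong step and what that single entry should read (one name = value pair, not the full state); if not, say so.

step 1, y = 1

Step 1: x = 6 + (8) = 14, y = -1 + (2) = 1 — not what was recorded.
First incorrect step: 1; the correct value is y = 1.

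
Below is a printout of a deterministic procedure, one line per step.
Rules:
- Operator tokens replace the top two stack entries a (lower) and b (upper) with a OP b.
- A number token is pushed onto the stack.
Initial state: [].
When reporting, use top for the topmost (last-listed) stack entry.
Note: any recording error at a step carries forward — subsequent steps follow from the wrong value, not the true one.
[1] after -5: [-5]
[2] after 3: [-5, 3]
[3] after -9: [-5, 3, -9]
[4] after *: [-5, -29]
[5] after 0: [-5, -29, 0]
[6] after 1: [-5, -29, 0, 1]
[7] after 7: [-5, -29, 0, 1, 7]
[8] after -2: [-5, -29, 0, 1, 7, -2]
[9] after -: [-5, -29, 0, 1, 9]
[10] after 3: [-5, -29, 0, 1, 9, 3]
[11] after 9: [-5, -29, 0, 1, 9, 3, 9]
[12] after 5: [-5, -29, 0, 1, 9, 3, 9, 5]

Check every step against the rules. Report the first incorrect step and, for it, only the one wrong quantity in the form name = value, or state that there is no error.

step 4, top = -27

1. push -5: top = -5 (matches)
2. push 3: top = 3 (matches)
3. push -9: top = -9 (matches)
4. 3 * -9 = -27 (a discrepancy with the printout)
The audit stops at step 4: the recorded entry is wrong and should be top = -27.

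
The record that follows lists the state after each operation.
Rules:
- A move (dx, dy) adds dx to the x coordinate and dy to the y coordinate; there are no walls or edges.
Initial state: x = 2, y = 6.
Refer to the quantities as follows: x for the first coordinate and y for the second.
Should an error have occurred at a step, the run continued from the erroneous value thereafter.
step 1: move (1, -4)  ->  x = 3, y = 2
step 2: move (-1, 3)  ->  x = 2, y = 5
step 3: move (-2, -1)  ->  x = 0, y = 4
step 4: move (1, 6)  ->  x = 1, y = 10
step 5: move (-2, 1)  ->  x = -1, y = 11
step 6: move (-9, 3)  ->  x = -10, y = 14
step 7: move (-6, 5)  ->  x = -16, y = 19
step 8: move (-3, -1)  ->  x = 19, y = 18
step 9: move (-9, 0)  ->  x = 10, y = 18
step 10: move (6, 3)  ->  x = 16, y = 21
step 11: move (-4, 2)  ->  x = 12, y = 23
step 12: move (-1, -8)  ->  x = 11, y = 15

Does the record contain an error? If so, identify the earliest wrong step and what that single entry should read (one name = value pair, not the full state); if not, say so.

step 8, x = -19

step 1: x = 2 + (1) = 3, y = 6 + (-4) = 2 -> checks out
step 2: x = 3 + (-1) = 2, y = 2 + (3) = 5 -> checks out
step 3: x = 2 + (-2) = 0, y = 5 + (-1) = 4 -> checks out
step 4: x = 0 + (1) = 1, y = 4 + (6) = 10 -> consistent with the record
step 5: x = 1 + (-2) = -1, y = 10 + (1) = 11 -> exactly as logged
step 6: x = -1 + (-9) = -10, y = 11 + (3) = 14 -> checks out
step 7: x = -10 + (-6) = -16, y = 14 + (5) = 19 -> exactly as logged
step 8: x = -16 + (-3) = -19, y = 19 + (-1) = 18 -> the entry is off here
The earliest wrong entry is at step 8: it should read x = -19.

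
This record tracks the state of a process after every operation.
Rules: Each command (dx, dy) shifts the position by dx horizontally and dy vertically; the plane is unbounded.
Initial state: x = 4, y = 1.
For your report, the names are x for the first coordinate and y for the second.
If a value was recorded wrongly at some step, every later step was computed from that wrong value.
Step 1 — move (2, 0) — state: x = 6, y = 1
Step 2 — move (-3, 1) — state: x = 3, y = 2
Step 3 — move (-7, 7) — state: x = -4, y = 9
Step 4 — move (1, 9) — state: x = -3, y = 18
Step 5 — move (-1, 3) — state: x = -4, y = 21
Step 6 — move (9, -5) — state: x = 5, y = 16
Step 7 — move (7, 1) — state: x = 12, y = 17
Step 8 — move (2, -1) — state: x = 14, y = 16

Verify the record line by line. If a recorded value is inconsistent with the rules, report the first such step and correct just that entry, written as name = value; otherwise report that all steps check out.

no error

Step 1: x = 4 + (2) = 6, y = 1 + (0) = 1 — no discrepancy.
Step 2: x = 6 + (-3) = 3, y = 1 + (1) = 2 — in agreement.
Step 3: x = 3 + (-7) = -4, y = 2 + (7) = 9 — in agreement.
Step 4: x = -4 + (1) = -3, y = 9 + (9) = 18 — consistent with the record.
Step 5: x = -3 + (-1) = -4, y = 18 + (3) = 21 — checks out.
Step 6: x = -4 + (9) = 5, y = 21 + (-5) = 16 — in agreement.
Step 7: x = 5 + (7) = 12, y = 16 + (1) = 17 — in agreement.
Step 8: x = 12 + (2) = 14, y = 17 + (-1) = 16 — consistent with the record.
Nothing is out of place; the run is error-free.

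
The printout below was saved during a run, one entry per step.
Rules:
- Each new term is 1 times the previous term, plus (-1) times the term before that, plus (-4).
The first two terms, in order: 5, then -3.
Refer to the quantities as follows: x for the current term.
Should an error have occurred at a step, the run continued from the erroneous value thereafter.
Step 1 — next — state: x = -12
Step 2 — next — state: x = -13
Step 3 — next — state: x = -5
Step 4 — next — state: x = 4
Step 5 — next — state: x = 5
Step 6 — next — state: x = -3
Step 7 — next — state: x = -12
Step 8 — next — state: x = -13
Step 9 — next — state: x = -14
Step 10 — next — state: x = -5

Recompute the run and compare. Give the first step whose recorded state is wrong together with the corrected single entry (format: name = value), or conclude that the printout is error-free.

Recomputing the run from the initial state:
step 1: x = -12
step 2: x = -13
step 3: x = -5
step 4: x = 4
step 5: x = 5
step 6: x = -3
step 7: x = -12
step 8: x = -13
step 9: x = -5
step 10: x = 4
The first disagreement with the printout is at step 9, where the value should be x = -5.

step 9, x = -5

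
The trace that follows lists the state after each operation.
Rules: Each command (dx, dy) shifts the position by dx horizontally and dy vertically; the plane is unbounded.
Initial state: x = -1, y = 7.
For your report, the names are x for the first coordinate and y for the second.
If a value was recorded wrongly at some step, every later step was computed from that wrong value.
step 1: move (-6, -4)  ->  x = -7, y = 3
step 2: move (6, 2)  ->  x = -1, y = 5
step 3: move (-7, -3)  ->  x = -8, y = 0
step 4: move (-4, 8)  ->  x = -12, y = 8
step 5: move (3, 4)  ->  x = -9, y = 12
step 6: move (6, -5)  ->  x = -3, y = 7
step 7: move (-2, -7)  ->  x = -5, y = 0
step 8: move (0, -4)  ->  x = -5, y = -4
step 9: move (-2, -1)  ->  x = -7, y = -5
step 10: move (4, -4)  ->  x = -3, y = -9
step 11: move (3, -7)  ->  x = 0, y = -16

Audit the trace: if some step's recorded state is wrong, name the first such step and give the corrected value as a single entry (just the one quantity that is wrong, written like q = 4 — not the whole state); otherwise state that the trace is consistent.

1. x = -1 + (-6) = -7, y = 7 + (-4) = 3 (in agreement)
2. x = -7 + (6) = -1, y = 3 + (2) = 5 (exactly as logged)
3. x = -1 + (-7) = -8, y = 5 + (-3) = 2 (a discrepancy with the trace)
That makes step 3 the first incorrect line — y = 2 is what it should show.

step 3, y = 2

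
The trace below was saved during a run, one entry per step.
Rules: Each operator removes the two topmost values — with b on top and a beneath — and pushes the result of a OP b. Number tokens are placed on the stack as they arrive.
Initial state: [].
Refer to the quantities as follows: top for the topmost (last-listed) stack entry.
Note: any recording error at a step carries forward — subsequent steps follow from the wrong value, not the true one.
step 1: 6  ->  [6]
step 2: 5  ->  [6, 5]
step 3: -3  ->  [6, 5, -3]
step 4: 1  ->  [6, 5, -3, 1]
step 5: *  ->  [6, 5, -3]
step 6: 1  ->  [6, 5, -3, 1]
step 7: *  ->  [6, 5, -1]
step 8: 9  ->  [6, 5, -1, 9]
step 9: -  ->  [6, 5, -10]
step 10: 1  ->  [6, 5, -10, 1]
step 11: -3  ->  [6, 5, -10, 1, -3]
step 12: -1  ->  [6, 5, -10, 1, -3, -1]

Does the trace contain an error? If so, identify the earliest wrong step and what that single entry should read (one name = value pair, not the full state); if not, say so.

step 7, top = -3

step 1: push 6: top = 6 -> matches
step 2: push 5: top = 5 -> checks out
step 3: push -3: top = -3 -> verified
step 4: push 1: top = 1 -> matches
step 5: -3 * 1 = -3 -> checks out
step 6: push 1: top = 1 -> agrees with the trace
step 7: -3 * 1 = -3 -> first mismatch against the trace
Step 7 is the first one off; corrected, top = -3.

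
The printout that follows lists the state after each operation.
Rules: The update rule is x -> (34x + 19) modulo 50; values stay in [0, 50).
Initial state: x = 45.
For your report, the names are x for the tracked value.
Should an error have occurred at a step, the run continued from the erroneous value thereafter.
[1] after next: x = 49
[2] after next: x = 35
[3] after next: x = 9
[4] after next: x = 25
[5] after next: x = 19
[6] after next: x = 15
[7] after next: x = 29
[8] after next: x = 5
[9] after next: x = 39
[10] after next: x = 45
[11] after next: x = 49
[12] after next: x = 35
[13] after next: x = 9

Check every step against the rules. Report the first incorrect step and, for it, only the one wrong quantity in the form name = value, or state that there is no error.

no error

Step 1: x = (34*45 + 19) mod 50 = 49 — verified.
Step 2: x = (34*49 + 19) mod 50 = 35 — agrees with the printout.
Step 3: x = (34*35 + 19) mod 50 = 9 — same as recorded.
Step 4: x = (34*9 + 19) mod 50 = 25 — consistent with the printout.
Step 5: x = (34*25 + 19) mod 50 = 19 — no discrepancy.
Step 6: x = (34*19 + 19) mod 50 = 15 — verified.
Step 7: x = (34*15 + 19) mod 50 = 29 — agrees with the printout.
Step 8: x = (34*29 + 19) mod 50 = 5 — consistent with the printout.
Step 9: x = (34*5 + 19) mod 50 = 39 — same as recorded.
Step 10: x = (34*39 + 19) mod 50 = 45 — in agreement.
Step 11: x = (34*45 + 19) mod 50 = 49 — checks out.
Step 12: x = (34*49 + 19) mod 50 = 35 — verified.
Step 13: x = (34*35 + 19) mod 50 = 9 — checks out.
Nothing is out of place; the run is error-free.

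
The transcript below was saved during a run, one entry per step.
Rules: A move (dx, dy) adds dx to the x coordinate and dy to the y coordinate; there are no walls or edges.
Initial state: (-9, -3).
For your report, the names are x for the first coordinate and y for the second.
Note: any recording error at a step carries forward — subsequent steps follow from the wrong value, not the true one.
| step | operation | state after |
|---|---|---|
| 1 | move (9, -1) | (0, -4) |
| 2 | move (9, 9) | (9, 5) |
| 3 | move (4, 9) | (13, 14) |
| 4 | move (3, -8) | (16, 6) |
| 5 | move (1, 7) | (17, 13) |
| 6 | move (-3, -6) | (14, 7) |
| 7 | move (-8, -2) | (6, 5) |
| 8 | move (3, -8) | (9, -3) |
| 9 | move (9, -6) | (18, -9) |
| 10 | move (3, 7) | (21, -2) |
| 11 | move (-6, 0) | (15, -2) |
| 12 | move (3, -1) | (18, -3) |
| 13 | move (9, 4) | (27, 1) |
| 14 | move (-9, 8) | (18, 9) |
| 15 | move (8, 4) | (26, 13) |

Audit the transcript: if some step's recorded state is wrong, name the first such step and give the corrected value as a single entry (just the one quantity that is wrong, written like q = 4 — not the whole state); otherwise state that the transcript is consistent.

no error

Recomputing the run from the initial state:
step 1: x = 0, y = -4
step 2: x = 9, y = 5
step 3: x = 13, y = 14
step 4: x = 16, y = 6
step 5: x = 17, y = 13
step 6: x = 14, y = 7
step 7: x = 6, y = 5
step 8: x = 9, y = -3
step 9: x = 18, y = -9
step 10: x = 21, y = -2
step 11: x = 15, y = -2
step 12: x = 18, y = -3
step 13: x = 27, y = 1
step 14: x = 18, y = 9
step 15: x = 26, y = 13
This matches the transcript at every step.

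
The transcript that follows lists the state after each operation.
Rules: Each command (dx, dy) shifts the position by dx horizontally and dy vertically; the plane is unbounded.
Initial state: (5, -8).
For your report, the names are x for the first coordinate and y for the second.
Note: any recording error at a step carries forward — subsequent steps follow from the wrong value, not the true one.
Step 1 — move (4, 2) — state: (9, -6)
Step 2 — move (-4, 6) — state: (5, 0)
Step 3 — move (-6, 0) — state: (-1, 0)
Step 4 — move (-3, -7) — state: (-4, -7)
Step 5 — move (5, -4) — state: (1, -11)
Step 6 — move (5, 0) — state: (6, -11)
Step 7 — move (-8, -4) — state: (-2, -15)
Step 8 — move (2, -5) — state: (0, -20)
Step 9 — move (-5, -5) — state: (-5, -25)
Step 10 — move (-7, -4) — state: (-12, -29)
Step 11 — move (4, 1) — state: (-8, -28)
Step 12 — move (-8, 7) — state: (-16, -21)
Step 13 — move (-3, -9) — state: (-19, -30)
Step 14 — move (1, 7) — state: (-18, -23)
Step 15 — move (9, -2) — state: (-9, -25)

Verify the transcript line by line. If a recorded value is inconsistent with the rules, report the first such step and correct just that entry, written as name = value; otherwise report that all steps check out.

no error

1. x = 5 + (4) = 9, y = -8 + (2) = -6 (checks out)
2. x = 9 + (-4) = 5, y = -6 + (6) = 0 (same as recorded)
3. x = 5 + (-6) = -1, y = 0 + (0) = 0 (matches)
4. x = -1 + (-3) = -4, y = 0 + (-7) = -7 (exactly as logged)
5. x = -4 + (5) = 1, y = -7 + (-4) = -11 (checks out)
6. x = 1 + (5) = 6, y = -11 + (0) = -11 (same as recorded)
7. x = 6 + (-8) = -2, y = -11 + (-4) = -15 (matches)
8. x = -2 + (2) = 0, y = -15 + (-5) = -20 (consistent with the transcript)
9. x = 0 + (-5) = -5, y = -20 + (-5) = -25 (agrees with the transcript)
10. x = -5 + (-7) = -12, y = -25 + (-4) = -29 (consistent with the transcript)
11. x = -12 + (4) = -8, y = -29 + (1) = -28 (same as recorded)
12. x = -8 + (-8) = -16, y = -28 + (7) = -21 (same as recorded)
13. x = -16 + (-3) = -19, y = -21 + (-9) = -30 (in agreement)
14. x = -19 + (1) = -18, y = -30 + (7) = -23 (in agreement)
15. x = -18 + (9) = -9, y = -23 + (-2) = -25 (confirmed correct)
Each recorded entry agrees with the recomputation.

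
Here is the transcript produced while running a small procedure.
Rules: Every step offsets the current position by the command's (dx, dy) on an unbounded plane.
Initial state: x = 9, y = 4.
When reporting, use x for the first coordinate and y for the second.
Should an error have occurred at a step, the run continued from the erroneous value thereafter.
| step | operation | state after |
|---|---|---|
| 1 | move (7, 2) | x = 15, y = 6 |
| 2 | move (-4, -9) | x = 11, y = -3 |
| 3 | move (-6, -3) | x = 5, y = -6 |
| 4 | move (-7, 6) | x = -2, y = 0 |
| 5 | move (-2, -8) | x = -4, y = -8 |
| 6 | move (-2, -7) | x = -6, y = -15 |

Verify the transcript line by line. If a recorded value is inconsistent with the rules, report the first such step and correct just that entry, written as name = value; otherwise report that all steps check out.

Recomputing the run from the initial state:
step 1: x = 16, y = 6
step 2: x = 12, y = -3
step 3: x = 6, y = -6
step 4: x = -1, y = 0
step 5: x = -3, y = -8
step 6: x = -5, y = -15
The first disagreement with the transcript is at step 1, where the value should be x = 16.

step 1, x = 16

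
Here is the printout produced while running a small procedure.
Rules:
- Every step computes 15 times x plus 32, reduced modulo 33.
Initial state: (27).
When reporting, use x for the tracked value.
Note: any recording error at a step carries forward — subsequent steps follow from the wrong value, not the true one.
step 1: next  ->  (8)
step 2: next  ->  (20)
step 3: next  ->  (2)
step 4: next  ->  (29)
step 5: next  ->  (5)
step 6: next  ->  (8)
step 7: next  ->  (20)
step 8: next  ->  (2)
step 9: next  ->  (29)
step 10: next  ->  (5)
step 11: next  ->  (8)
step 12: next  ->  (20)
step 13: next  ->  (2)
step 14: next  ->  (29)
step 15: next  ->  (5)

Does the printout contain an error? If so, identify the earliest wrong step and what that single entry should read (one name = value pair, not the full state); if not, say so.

no error

1. x = (15*27 + 32) mod 33 = 8 (checks out)
2. x = (15*8 + 32) mod 33 = 20 (verified)
3. x = (15*20 + 32) mod 33 = 2 (same as recorded)
4. x = (15*2 + 32) mod 33 = 29 (consistent with the printout)
5. x = (15*29 + 32) mod 33 = 5 (confirmed correct)
6. x = (15*5 + 32) mod 33 = 8 (agrees with the printout)
7. x = (15*8 + 32) mod 33 = 20 (in agreement)
8. x = (15*20 + 32) mod 33 = 2 (no discrepancy)
9. x = (15*2 + 32) mod 33 = 29 (in agreement)
10. x = (15*29 + 32) mod 33 = 5 (agrees with the printout)
11. x = (15*5 + 32) mod 33 = 8 (no discrepancy)
12. x = (15*8 + 32) mod 33 = 20 (checks out)
13. x = (15*20 + 32) mod 33 = 2 (verified)
14. x = (15*2 + 32) mod 33 = 29 (exactly as logged)
15. x = (15*29 + 32) mod 33 = 5 (checks out)
Nothing is out of place; the run is error-free.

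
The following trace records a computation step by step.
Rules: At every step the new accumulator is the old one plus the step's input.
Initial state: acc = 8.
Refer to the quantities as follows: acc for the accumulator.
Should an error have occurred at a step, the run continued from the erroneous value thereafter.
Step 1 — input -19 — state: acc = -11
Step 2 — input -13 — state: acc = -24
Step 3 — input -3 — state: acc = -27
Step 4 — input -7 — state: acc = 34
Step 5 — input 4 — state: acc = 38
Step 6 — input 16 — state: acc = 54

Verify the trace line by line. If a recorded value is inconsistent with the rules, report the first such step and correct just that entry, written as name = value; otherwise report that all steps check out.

Recomputing the run from the initial state:
step 1: acc = -11
step 2: acc = -24
step 3: acc = -27
step 4: acc = -34
step 5: acc = -30
step 6: acc = -14
The first disagreement with the trace is at step 4, where the value should be acc = -34.

step 4, acc = -34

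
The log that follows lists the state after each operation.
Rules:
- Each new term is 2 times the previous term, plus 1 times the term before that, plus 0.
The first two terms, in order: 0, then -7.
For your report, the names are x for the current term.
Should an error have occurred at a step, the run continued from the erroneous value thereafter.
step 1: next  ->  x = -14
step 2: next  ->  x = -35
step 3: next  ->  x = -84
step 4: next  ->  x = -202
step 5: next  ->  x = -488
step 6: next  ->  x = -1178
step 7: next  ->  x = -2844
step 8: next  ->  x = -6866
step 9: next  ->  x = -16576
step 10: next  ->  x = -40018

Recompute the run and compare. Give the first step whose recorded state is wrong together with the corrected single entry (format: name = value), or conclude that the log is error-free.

step 4, x = -203

1. x = 2*(-7) + (1)*(0) + (0) = -14 (matches)
2. x = 2*(-14) + (1)*(-7) + (0) = -35 (confirmed correct)
3. x = 2*(-35) + (1)*(-14) + (0) = -84 (consistent with the log)
4. x = 2*(-84) + (1)*(-35) + (0) = -203 (the recorded entry deviates here)
The audit stops at step 4: the recorded entry is wrong and should be x = -203.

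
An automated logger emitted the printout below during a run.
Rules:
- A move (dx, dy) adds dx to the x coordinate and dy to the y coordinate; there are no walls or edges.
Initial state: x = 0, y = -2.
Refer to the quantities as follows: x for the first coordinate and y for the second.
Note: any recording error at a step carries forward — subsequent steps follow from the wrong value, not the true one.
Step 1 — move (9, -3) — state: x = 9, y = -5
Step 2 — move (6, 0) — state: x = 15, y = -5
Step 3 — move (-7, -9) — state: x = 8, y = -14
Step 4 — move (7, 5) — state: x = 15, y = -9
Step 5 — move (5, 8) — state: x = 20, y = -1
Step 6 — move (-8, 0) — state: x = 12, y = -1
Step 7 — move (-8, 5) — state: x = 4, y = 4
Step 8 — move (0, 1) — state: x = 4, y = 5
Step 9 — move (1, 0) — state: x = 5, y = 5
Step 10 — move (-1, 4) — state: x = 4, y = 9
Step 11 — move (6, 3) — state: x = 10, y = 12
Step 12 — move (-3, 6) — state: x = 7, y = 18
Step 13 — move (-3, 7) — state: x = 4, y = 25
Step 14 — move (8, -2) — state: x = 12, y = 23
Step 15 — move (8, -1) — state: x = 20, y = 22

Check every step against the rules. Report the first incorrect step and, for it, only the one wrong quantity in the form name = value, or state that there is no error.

no error

Recomputing the run from the initial state:
step 1: x = 9, y = -5
step 2: x = 15, y = -5
step 3: x = 8, y = -14
step 4: x = 15, y = -9
step 5: x = 20, y = -1
step 6: x = 12, y = -1
step 7: x = 4, y = 4
step 8: x = 4, y = 5
step 9: x = 5, y = 5
step 10: x = 4, y = 9
step 11: x = 10, y = 12
step 12: x = 7, y = 18
step 13: x = 4, y = 25
step 14: x = 12, y = 23
step 15: x = 20, y = 22
This matches the printout at every step.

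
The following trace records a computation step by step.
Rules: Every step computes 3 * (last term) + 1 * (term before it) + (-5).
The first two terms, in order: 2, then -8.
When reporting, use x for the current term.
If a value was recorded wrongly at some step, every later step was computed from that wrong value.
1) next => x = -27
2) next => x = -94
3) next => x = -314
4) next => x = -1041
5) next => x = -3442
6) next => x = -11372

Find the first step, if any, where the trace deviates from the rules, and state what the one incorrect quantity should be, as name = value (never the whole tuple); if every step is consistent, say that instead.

Step 1: x = 3*(-8) + (1)*(2) + (-5) = -27 — no discrepancy.
Step 2: x = 3*(-27) + (1)*(-8) + (-5) = -94 — in agreement.
Step 3: x = 3*(-94) + (1)*(-27) + (-5) = -314 — consistent with the trace.
Step 4: x = 3*(-314) + (1)*(-94) + (-5) = -1041 — in agreement.
Step 5: x = 3*(-1041) + (1)*(-314) + (-5) = -3442 — matches.
Step 6: x = 3*(-3442) + (1)*(-1041) + (-5) = -11372 — checks out.
The whole run recomputes cleanly — no discrepancies.

no error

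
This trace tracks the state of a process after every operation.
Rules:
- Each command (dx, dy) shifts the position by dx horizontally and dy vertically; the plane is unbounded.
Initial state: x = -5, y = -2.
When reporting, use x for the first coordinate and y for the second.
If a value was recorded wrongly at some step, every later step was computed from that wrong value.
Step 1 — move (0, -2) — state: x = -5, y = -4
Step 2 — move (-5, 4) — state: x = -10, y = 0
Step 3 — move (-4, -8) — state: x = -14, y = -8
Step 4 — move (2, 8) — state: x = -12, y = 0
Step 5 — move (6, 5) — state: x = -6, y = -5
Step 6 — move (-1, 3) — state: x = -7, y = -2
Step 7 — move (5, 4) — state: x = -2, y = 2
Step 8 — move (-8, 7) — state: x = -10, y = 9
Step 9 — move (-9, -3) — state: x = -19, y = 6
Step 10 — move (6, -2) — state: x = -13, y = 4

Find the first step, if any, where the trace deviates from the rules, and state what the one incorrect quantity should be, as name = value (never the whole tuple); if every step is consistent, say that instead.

step 5, y = 5

Recomputing the run from the initial state:
step 1: x = -5, y = -4
step 2: x = -10, y = 0
step 3: x = -14, y = -8
step 4: x = -12, y = 0
step 5: x = -6, y = 5
step 6: x = -7, y = 8
step 7: x = -2, y = 12
step 8: x = -10, y = 19
step 9: x = -19, y = 16
step 10: x = -13, y = 14
The first disagreement with the trace is at step 5, where the value should be y = 5.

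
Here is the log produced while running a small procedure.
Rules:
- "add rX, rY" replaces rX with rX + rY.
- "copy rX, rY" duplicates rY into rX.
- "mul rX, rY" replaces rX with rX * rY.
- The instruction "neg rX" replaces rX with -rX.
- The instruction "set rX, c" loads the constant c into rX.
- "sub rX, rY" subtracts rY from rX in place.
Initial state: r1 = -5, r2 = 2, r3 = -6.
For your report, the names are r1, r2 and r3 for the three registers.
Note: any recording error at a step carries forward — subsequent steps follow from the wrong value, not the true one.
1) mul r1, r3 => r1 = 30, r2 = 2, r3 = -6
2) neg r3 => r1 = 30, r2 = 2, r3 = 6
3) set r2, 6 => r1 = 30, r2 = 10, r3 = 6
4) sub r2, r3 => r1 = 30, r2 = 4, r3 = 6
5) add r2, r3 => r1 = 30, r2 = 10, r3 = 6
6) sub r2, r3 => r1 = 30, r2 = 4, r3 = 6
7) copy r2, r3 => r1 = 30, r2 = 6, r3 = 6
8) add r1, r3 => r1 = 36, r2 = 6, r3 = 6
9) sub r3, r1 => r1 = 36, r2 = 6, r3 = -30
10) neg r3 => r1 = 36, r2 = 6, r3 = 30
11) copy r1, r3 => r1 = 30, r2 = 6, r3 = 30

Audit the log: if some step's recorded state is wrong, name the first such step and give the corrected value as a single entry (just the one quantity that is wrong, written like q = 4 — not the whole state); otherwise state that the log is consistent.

step 3, r2 = 6

1. r1 = -5 * -6 = 30 (verified)
2. r3 = -(-6) = 6 (agrees with the log)
3. r2 = 6 (the log has a different value)
The audit stops at step 3: the recorded entry is wrong and should be r2 = 6.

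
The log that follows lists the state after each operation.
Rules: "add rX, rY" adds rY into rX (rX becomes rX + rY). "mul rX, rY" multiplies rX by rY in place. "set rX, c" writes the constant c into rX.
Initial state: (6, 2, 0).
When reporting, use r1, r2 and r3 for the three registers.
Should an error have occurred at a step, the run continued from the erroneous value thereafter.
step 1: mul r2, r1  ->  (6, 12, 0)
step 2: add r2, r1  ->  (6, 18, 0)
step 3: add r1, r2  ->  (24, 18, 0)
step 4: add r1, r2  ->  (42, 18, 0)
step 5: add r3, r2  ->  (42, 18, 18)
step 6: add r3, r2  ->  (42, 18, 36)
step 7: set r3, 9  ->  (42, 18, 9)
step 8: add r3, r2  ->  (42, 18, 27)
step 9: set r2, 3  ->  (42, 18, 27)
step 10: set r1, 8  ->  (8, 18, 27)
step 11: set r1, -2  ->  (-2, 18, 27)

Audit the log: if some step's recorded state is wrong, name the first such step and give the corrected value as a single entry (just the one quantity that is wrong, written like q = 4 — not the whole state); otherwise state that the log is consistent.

Step 1: r2 = 2 * 6 = 12 — exactly as logged.
Step 2: r2 = 12 + 6 = 18 — confirmed correct.
Step 3: r1 = 6 + 18 = 24 — checks out.
Step 4: r1 = 24 + 18 = 42 — confirmed correct.
Step 5: r3 = 0 + 18 = 18 — exactly as logged.
Step 6: r3 = 18 + 18 = 36 — matches.
Step 7: r3 = 9 — agrees with the log.
Step 8: r3 = 9 + 18 = 27 — same as recorded.
Step 9: r2 = 3 — the entry is off here.
Conclusion: step 9 carries the first error; the entry should be r2 = 3.

step 9, r2 = 3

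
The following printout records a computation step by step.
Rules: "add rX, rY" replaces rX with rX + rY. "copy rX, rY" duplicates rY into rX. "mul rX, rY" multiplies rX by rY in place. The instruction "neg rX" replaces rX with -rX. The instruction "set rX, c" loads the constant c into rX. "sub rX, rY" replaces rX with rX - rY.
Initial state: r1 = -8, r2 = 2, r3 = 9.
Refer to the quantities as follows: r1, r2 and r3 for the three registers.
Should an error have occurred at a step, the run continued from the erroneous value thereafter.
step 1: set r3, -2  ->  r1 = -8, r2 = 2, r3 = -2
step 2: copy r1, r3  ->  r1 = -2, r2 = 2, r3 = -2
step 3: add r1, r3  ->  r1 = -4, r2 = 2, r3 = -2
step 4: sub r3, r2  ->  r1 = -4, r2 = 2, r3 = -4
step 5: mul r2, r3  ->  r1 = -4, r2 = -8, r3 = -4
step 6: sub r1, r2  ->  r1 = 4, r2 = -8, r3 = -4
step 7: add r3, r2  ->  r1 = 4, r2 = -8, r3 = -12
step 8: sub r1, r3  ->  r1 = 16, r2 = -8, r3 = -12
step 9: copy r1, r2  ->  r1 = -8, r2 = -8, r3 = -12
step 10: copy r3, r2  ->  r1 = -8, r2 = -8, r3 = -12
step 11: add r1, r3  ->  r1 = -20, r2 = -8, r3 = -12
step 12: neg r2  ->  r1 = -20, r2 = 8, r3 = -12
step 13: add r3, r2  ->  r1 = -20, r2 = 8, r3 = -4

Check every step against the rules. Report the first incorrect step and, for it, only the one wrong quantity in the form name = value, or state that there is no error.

step 10, r3 = -8

Recomputing the run from the initial state:
step 1: r1 = -8, r2 = 2, r3 = -2
step 2: r1 = -2, r2 = 2, r3 = -2
step 3: r1 = -4, r2 = 2, r3 = -2
step 4: r1 = -4, r2 = 2, r3 = -4
step 5: r1 = -4, r2 = -8, r3 = -4
step 6: r1 = 4, r2 = -8, r3 = -4
step 7: r1 = 4, r2 = -8, r3 = -12
step 8: r1 = 16, r2 = -8, r3 = -12
step 9: r1 = -8, r2 = -8, r3 = -12
step 10: r1 = -8, r2 = -8, r3 = -8
step 11: r1 = -16, r2 = -8, r3 = -8
step 12: r1 = -16, r2 = 8, r3 = -8
step 13: r1 = -16, r2 = 8, r3 = 0
The first disagreement with the printout is at step 10, where the value should be r3 = -8.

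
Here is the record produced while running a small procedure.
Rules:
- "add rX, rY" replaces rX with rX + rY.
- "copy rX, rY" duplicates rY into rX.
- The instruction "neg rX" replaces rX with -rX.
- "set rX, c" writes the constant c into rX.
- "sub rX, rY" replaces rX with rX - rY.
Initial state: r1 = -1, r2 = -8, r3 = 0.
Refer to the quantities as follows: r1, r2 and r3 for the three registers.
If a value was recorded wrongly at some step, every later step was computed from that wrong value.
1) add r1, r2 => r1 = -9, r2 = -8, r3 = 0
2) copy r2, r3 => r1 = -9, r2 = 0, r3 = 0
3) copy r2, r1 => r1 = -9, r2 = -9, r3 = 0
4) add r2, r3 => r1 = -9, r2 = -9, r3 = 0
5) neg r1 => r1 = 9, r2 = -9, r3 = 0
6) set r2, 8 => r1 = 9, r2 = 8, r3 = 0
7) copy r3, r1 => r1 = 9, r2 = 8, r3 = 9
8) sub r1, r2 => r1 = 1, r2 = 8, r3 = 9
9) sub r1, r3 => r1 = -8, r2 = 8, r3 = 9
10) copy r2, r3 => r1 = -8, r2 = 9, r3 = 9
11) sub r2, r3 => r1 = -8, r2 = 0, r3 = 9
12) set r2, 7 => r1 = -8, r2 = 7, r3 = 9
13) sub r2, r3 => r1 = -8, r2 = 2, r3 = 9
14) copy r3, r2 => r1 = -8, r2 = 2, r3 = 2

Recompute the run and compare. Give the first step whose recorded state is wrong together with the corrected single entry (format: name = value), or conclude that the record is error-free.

Recomputing the run from the initial state:
step 1: r1 = -9, r2 = -8, r3 = 0
step 2: r1 = -9, r2 = 0, r3 = 0
step 3: r1 = -9, r2 = -9, r3 = 0
step 4: r1 = -9, r2 = -9, r3 = 0
step 5: r1 = 9, r2 = -9, r3 = 0
step 6: r1 = 9, r2 = 8, r3 = 0
step 7: r1 = 9, r2 = 8, r3 = 9
step 8: r1 = 1, r2 = 8, r3 = 9
step 9: r1 = -8, r2 = 8, r3 = 9
step 10: r1 = -8, r2 = 9, r3 = 9
step 11: r1 = -8, r2 = 0, r3 = 9
step 12: r1 = -8, r2 = 7, r3 = 9
step 13: r1 = -8, r2 = -2, r3 = 9
step 14: r1 = -8, r2 = -2, r3 = -2
The first disagreement with the record is at step 13, where the value should be r2 = -2.

step 13, r2 = -2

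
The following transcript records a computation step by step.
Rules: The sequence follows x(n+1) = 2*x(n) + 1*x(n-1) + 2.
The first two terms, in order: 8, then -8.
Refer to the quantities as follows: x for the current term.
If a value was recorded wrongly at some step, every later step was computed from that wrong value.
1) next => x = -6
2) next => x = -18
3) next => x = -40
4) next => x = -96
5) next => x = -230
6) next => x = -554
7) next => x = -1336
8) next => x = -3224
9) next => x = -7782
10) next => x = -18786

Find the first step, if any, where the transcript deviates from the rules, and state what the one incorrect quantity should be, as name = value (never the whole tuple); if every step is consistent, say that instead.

step 1: x = 2*(-8) + (1)*(8) + (2) = -6 -> agrees with the transcript
step 2: x = 2*(-6) + (1)*(-8) + (2) = -18 -> agrees with the transcript
step 3: x = 2*(-18) + (1)*(-6) + (2) = -40 -> in agreement
step 4: x = 2*(-40) + (1)*(-18) + (2) = -96 -> in agreement
step 5: x = 2*(-96) + (1)*(-40) + (2) = -230 -> consistent with the transcript
step 6: x = 2*(-230) + (1)*(-96) + (2) = -554 -> matches
step 7: x = 2*(-554) + (1)*(-230) + (2) = -1336 -> confirmed correct
step 8: x = 2*(-1336) + (1)*(-554) + (2) = -3224 -> verified
step 9: x = 2*(-3224) + (1)*(-1336) + (2) = -7782 -> verified
step 10: x = 2*(-7782) + (1)*(-3224) + (2) = -18786 -> consistent with the transcript
Each recorded entry agrees with the recomputation.

no error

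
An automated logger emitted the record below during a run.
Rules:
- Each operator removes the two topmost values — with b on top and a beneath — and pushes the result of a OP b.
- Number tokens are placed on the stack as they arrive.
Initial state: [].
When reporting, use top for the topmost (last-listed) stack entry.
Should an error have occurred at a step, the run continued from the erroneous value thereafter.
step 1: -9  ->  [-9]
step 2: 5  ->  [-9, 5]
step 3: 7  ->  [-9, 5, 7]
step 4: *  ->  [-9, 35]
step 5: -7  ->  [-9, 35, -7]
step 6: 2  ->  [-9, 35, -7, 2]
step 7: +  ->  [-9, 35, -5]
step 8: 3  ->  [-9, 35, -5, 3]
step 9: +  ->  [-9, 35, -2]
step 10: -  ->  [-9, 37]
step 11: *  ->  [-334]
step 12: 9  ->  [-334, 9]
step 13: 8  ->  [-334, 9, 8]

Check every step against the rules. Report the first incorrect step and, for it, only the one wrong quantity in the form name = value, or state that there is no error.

step 11, top = -333

Recomputing the run from the initial state:
step 1: [-9]
step 2: [-9, 5]
step 3: [-9, 5, 7]
step 4: [-9, 35]
step 5: [-9, 35, -7]
step 6: [-9, 35, -7, 2]
step 7: [-9, 35, -5]
step 8: [-9, 35, -5, 3]
step 9: [-9, 35, -2]
step 10: [-9, 37]
step 11: [-333]
step 12: [-333, 9]
step 13: [-333, 9, 8]
The first disagreement with the record is at step 11, where the value should be top = -333.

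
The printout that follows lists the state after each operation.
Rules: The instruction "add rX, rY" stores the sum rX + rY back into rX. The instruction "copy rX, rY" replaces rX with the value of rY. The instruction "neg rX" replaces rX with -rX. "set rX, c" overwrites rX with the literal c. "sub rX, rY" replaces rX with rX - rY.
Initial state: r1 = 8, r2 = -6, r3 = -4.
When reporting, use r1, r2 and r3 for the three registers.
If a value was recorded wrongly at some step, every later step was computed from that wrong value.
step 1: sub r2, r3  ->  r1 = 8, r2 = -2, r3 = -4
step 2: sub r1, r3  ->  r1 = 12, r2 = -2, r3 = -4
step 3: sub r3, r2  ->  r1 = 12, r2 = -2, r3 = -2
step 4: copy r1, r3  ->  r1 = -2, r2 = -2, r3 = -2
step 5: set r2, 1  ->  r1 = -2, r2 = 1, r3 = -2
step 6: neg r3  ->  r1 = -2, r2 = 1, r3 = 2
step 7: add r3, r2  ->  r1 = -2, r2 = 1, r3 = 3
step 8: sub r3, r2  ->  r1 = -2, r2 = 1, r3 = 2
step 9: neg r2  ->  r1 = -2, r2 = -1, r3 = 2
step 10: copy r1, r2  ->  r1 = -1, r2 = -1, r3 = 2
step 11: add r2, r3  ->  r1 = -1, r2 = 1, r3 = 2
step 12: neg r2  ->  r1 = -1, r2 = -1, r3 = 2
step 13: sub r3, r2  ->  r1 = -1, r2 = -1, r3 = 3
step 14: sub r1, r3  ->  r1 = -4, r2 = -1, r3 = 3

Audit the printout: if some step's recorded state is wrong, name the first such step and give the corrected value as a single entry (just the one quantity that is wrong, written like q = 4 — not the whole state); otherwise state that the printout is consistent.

Step 1: r2 = -6 - -4 = -2 — agrees with the printout.
Step 2: r1 = 8 - -4 = 12 — no discrepancy.
Step 3: r3 = -4 - -2 = -2 — same as recorded.
Step 4: r1 = -2 — no discrepancy.
Step 5: r2 = 1 — exactly as logged.
Step 6: r3 = -(-2) = 2 — agrees with the printout.
Step 7: r3 = 2 + 1 = 3 — no discrepancy.
Step 8: r3 = 3 - 1 = 2 — in agreement.
Step 9: r2 = -(1) = -1 — consistent with the printout.
Step 10: r1 = -1 — no discrepancy.
Step 11: r2 = -1 + 2 = 1 — same as recorded.
Step 12: r2 = -(1) = -1 — verified.
Step 13: r3 = 2 - -1 = 3 — no discrepancy.
Step 14: r1 = -1 - 3 = -4 — verified.
Every step is consistent.

no error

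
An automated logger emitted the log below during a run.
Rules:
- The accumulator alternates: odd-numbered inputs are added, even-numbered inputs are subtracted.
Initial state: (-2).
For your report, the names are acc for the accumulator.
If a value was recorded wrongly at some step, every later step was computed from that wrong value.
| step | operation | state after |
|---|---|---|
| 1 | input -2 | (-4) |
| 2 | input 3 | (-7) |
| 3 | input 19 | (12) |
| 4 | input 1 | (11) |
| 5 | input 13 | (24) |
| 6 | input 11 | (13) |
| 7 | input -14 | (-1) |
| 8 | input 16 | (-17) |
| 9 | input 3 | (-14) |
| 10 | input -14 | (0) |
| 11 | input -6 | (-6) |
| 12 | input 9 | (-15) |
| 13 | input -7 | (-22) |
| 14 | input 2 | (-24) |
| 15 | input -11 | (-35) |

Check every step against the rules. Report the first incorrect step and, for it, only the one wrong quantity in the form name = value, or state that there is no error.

no error

Recomputing the run from the initial state:
step 1: acc = -4
step 2: acc = -7
step 3: acc = 12
step 4: acc = 11
step 5: acc = 24
step 6: acc = 13
step 7: acc = -1
step 8: acc = -17
step 9: acc = -14
step 10: acc = 0
step 11: acc = -6
step 12: acc = -15
step 13: acc = -22
step 14: acc = -24
step 15: acc = -35
This matches the log at every step.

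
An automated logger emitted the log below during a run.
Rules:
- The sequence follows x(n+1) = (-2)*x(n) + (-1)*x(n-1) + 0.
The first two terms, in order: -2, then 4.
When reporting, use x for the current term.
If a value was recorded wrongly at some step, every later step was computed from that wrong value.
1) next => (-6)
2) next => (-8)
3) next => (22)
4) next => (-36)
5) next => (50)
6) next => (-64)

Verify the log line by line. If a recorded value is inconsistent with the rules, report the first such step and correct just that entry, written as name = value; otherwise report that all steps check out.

step 2, x = 8

1. x = -2*(4) + (-1)*(-2) + (0) = -6 (no discrepancy)
2. x = -2*(-6) + (-1)*(4) + (0) = 8 (a discrepancy with the log)
First deviation found at step 2; the corrected entry is x = 8.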